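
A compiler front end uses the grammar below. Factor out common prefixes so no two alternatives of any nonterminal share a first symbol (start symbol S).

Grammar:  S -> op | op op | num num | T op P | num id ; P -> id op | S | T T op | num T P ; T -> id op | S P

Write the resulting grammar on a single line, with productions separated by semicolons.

S has alternatives sharing prefix 'op': factor to S → op S' with S' → ε | op.
S has alternatives sharing prefix 'num': factor to S → num S'' with S'' → num | id.

S -> T op P | op S' | num S''; P -> id op | S | T T op | num T P; T -> id op | S P; S' -> ε | op; S'' -> num | id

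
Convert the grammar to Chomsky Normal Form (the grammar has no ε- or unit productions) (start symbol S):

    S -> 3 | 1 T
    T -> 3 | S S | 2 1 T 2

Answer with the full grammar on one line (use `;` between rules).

Introduce a nonterminal for each terminal appearing in a rule of length ≥ 2: X1 → 1, X2 → 2.
Binarize each right-hand side of length ≥ 3 by chaining fresh nonterminals (Y1, Y2, …): affected rules were T → X2 X1 T X2.

S -> 3 | X1 T; T -> 3 | S S | X2 Y1; X1 -> 1; X2 -> 2; Y1 -> X1 Y2; Y2 -> T X2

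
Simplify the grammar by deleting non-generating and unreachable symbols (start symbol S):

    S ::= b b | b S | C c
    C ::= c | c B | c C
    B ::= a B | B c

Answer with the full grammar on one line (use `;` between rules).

Generating nonterminals: {C, S}.
Reachable from S after that: {C, S}.
Removed useless symbols: {B} and every production mentioning them.

S ::= b b | b S | C c; C ::= c | c C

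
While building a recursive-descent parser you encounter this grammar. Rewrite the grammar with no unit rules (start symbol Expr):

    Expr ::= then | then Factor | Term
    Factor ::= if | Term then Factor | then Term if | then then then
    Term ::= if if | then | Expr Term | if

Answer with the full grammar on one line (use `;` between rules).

Expr ::= if if | then | Expr Term | if | then Factor; Factor ::= if | Term then Factor | then Term if | then then then; Term ::= if if | then | Expr Term | if

Unit pairs: Expr ⇒* {Term}.
Replace each nonterminal's rules with the union of the non-unit rules of every nonterminal it unit-derives.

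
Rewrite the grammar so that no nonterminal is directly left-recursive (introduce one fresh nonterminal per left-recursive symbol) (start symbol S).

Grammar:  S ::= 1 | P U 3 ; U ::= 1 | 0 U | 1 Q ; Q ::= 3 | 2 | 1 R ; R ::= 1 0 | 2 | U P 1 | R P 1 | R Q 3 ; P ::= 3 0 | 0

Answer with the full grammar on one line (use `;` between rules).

R is directly left-recursive.
For R: α = {P 1, Q 3}, β = {1 0, 2, U P 1}. Rewrite as R → β R' and R' → α R' | ε.

S ::= 1 | P U 3; U ::= 1 | 0 U | 1 Q; Q ::= 3 | 2 | 1 R; R ::= 1 0 R' | 2 R' | U P 1 R'; P ::= 3 0 | 0; R' ::= P 1 R' | Q 3 R' | ε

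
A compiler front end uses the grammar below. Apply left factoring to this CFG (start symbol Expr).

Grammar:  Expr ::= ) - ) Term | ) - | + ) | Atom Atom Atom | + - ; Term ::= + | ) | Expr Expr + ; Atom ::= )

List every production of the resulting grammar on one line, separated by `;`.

Expr has alternatives sharing prefix ') -': factor to Expr → ) - Expr1 with Expr1 → ) Term | ε.
Expr has alternatives sharing prefix '+': factor to Expr → + Expr2 with Expr2 → ) | -.

Expr ::= Atom Atom Atom | ) - Expr1 | + Expr2; Term ::= + | ) | Expr Expr +; Atom ::= ); Expr1 ::= ) Term | ε; Expr2 ::= ) | -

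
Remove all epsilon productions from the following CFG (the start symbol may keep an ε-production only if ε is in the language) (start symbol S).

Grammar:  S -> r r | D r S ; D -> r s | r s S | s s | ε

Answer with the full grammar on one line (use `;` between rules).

Nullable set = {D}.
ε ∉ L(G), so no ε-production is kept.
For each production, add variants omitting each subset of nullable occurrences: S → D r S gives D r S | r S.

S -> r r | D r S | r S; D -> r s | r s S | s s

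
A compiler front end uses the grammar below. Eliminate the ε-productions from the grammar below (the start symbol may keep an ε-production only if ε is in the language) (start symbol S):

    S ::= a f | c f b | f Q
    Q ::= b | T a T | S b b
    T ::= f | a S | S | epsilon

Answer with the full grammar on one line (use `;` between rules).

S ::= a f | c f b | f Q; Q ::= b | T a T | T a | a T | a | S b b; T ::= f | a S | S

Nullable nonterminals: {T}.
ε ∉ L(G), so no ε-production is kept.
Add the nullable-subset variants: Q → T a T gives T a T | T a | a T | a.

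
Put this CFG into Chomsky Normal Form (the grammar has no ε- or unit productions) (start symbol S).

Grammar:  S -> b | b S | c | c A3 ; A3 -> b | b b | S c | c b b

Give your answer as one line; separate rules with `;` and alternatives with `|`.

Introduce a nonterminal for each terminal appearing in a rule of length ≥ 2: X1 → b, X2 → c.
Binarize each right-hand side of length ≥ 3 by chaining fresh nonterminals (Y1, Y2, …): affected rules were A3 → X2 X1 X1.

S -> b | X1 S | c | X2 A3; A3 -> b | X1 X1 | S X2 | X2 Y1; X1 -> b; X2 -> c; Y1 -> X1 X1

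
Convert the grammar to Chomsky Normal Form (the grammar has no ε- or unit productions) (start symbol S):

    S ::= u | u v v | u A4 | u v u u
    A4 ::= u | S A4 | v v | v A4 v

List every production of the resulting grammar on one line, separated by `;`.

S ::= u | X1 Y1 | X1 A4 | X1 Y2; A4 ::= u | S A4 | X2 X2 | X2 Y4; X1 ::= u; X2 ::= v; Y1 ::= X2 X2; Y2 ::= X2 Y3; Y3 ::= X1 X1; Y4 ::= A4 X2

Introduce a nonterminal for each terminal appearing in a rule of length ≥ 2: X1 → u, X2 → v.
Binarize each right-hand side of length ≥ 3 by chaining fresh nonterminals (Y1, Y2, …): affected rules were S → X1 X2 X2; S → X1 X2 X1 X1; A4 → X2 A4 X2.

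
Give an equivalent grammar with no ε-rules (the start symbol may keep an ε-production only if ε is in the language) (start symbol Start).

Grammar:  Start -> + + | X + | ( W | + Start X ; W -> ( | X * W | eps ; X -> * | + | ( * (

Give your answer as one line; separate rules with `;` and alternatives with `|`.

The nullable symbols are {W}.
ε ∉ L(G), so no ε-production is kept.
For each production, add variants omitting each subset of nullable occurrences: Start → ( W gives ( W | (. W → X * W gives X * W | X *.

Start -> + + | X + | ( W | ( | + Start X; W -> ( | X * W | X *; X -> * | + | ( * (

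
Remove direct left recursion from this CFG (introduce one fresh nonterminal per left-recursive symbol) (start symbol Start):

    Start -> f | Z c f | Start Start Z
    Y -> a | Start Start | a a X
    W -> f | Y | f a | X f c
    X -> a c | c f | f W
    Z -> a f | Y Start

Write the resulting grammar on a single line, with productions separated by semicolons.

Start -> f Start1 | Z c f Start1; Y -> a | Start Start | a a X; W -> f | Y | f a | X f c; X -> a c | c f | f W; Z -> a f | Y Start; Start1 -> Start Z Start1 | ε

Left recursion appears on Start.
For Start: α = {Start Z}, β = {f, Z c f}. Rewrite as Start → β Start1 and Start1 → α Start1 | ε.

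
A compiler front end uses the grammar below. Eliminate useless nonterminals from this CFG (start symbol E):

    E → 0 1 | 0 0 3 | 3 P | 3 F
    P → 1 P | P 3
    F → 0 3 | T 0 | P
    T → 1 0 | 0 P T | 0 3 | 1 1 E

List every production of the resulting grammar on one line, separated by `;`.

Generating nonterminals: {E, F, T}.
Reachable from E after that: {E, F, T}.
Removed useless symbols: {P} and every production mentioning them.

E → 0 1 | 0 0 3 | 3 F; F → 0 3 | T 0; T → 1 0 | 0 3 | 1 1 E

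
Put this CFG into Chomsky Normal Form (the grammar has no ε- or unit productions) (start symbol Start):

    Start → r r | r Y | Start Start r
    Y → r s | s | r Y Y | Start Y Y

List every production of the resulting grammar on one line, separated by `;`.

Start → X1 X1 | X1 Y | Start Y1; Y → X1 X2 | s | X1 Y2 | Start Y3; X1 → r; X2 → s; Y1 → Start X1; Y2 → Y Y; Y3 → Y Y

Introduce a nonterminal for each terminal appearing in a rule of length ≥ 2: X1 → r, X2 → s.
Binarize each right-hand side of length ≥ 3 by chaining fresh nonterminals (Y1, Y2, …): affected rules were Start → Start Start X1; Y → X1 Y Y; Y → Start Y Y.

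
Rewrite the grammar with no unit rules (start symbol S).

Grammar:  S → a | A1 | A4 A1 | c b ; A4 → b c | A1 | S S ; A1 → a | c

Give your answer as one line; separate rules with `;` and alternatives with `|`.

S → a | c | A4 A1 | c b; A4 → b c | S S | a | c; A1 → a | c

Unit pairs: A4 ⇒* {A1}; S ⇒* {A1}.
Replace each nonterminal's rules with the union of the non-unit rules of every nonterminal it unit-derives.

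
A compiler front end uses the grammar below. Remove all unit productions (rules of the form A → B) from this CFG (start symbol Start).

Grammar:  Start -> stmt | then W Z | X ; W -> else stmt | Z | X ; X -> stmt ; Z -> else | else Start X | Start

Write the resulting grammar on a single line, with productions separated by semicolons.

Start -> stmt | then W Z; W -> else | else Start X | stmt | then W Z | else stmt; X -> stmt; Z -> else | else Start X | stmt | then W Z

Unit pairs: Start ⇒* {X}; W ⇒* {Start, X, Z}; Z ⇒* {Start, X}.
Replace each nonterminal's rules with the union of the non-unit rules of every nonterminal it unit-derives.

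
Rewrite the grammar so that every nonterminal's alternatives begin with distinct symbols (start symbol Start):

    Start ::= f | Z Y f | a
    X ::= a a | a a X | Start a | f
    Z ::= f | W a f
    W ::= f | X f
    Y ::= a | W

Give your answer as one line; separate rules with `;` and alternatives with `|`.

Start ::= f | Z Y f | a; X ::= Start a | f | a a X1; Z ::= f | W a f; W ::= f | X f; Y ::= a | W; X1 ::= ε | X

X has alternatives sharing prefix 'a a': factor to X → a a X1 with X1 → ε | X.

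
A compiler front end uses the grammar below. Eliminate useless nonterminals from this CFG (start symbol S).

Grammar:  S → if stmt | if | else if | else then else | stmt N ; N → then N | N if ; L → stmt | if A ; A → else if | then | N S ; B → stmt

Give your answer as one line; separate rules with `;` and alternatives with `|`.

S → if stmt | if | else if | else then else

Generating nonterminals: {A, B, L, S}.
Reachable from S after that: {S}.
Removed useless symbols: {A, B, L, N} and every production mentioning them.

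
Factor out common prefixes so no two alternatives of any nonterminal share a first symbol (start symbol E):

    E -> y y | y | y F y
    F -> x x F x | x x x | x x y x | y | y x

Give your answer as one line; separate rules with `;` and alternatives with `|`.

E -> y E'; F -> x x F' | y F''; E' -> y | ε | F y; F' -> F x | x | y x; F'' -> ε | x

E has alternatives sharing prefix 'y': factor to E → y E' with E' → y | ε | F y.
F has alternatives sharing prefix 'x x': factor to F → x x F' with F' → F x | x | y x.
F has alternatives sharing prefix 'y': factor to F → y F'' with F'' → ε | x.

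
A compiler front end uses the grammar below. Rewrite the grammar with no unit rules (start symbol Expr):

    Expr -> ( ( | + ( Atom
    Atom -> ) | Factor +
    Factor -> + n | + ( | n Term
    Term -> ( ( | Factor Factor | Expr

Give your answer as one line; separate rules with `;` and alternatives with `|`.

Expr -> ( ( | + ( Atom; Atom -> ) | Factor +; Factor -> + n | + ( | n Term; Term -> ( ( | Factor Factor | + ( Atom

Unit pairs: Term ⇒* {Expr}.
For each unit pair (A, B), copy every non-unit production of B to A, then drop all unit productions.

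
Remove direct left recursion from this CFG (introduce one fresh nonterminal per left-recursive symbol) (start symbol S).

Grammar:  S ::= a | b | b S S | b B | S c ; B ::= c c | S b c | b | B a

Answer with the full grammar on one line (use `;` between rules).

S ::= a S' | b S' | b S S S' | b B S'; B ::= c c B' | S b c B' | b B'; S' ::= c S' | ε; B' ::= a B' | ε

Left recursion appears on S, B.
For S: α = {c}, β = {a, b, b S S, b B}. Rewrite as S → β S' and S' → α S' | ε.
For B: α = {a}, β = {c c, S b c, b}. Rewrite as B → β B' and B' → α B' | ε.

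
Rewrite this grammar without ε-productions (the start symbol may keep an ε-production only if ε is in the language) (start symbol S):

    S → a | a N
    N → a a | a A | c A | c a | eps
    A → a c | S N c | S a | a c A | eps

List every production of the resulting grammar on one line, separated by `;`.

S → a | a N; N → a a | a A | a | c A | c | c a; A → a c | S N c | S c | S a | a c A

Nullable set = {A, N}.
ε ∉ L(G), so no ε-production is kept.
Add the nullable-subset variants: N → a A gives a A | a. N → c A gives c A | c. A → S N c gives S N c | S c.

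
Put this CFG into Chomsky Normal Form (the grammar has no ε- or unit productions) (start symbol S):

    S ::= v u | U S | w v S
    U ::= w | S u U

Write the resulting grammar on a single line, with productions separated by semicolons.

S ::= X1 X2 | U S | X3 Y1; U ::= w | S Y2; X1 ::= v; X2 ::= u; X3 ::= w; Y1 ::= X1 S; Y2 ::= X2 U

Introduce a nonterminal for each terminal appearing in a rule of length ≥ 2: X1 → v, X2 → u, X3 → w.
Binarize each right-hand side of length ≥ 3 by chaining fresh nonterminals (Y1, Y2, …): affected rules were S → X3 X1 S; U → S X2 U.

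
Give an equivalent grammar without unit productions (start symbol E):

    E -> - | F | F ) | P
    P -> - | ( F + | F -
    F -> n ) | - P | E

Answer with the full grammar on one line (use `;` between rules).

Unit pairs: E ⇒* {F, P}; F ⇒* {E, P}.
For each unit pair (A, B), copy every non-unit production of B to A, then drop all unit productions.

E -> - | F ) | n ) | - P | ( F + | F -; P -> - | ( F + | F -; F -> - | F ) | n ) | - P | ( F + | F -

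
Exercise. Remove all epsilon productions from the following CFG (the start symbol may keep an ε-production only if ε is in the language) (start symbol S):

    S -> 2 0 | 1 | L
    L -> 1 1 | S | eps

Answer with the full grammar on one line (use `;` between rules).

Nullable nonterminals: {L, S}.
ε ∈ L(G) since S is nullable, so keep S → ε.

S -> 2 0 | 1 | L | ε; L -> 1 1 | S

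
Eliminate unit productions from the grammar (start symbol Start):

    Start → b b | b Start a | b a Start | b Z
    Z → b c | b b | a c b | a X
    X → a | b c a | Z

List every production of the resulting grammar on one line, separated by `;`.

Unit pairs: X ⇒* {Z}.
Replace each nonterminal's rules with the union of the non-unit rules of every nonterminal it unit-derives.

Start → b b | b Start a | b a Start | b Z; Z → b c | b b | a c b | a X; X → b c | b b | a c b | a X | a | b c a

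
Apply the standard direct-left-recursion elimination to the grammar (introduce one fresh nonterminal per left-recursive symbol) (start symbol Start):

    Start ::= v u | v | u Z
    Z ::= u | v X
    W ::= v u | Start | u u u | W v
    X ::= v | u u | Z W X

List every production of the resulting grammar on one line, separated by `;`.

Left recursion appears on W.
For W: α = {v}, β = {v u, Start, u u u}. Rewrite as W → β W1 and W1 → α W1 | ε.

Start ::= v u | v | u Z; Z ::= u | v X; W ::= v u W1 | Start W1 | u u u W1; X ::= v | u u | Z W X; W1 ::= v W1 | ε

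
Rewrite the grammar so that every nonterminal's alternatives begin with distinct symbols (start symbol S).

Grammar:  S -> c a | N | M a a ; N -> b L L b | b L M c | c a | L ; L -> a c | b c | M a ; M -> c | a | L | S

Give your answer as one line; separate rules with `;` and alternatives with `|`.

S -> c a | N | M a a; N -> c a | L | b L N'; L -> a c | b c | M a; M -> c | a | L | S; N' -> L b | M c

N has alternatives sharing prefix 'b L': factor to N → b L N' with N' → L b | M c.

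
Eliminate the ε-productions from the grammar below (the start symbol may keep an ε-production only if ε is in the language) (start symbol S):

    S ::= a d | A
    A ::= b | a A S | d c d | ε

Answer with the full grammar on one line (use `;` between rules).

Nullable nonterminals: {A, S}.
ε ∈ L(G) since S is nullable, so keep S → ε.
Expand every rule over subsets of its nullable positions: A → a A S gives a A S | a A | a S | a.

S ::= a d | A | ε; A ::= b | a A S | a A | a S | a | d c d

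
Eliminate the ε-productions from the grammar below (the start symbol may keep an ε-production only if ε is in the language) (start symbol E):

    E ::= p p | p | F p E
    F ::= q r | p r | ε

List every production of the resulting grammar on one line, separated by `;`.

E ::= p p | p | F p E | p E; F ::= q r | p r

The nullable symbols are {F}.
ε ∉ L(G), so no ε-production is kept.
Add the nullable-subset variants: E → F p E gives F p E | p E.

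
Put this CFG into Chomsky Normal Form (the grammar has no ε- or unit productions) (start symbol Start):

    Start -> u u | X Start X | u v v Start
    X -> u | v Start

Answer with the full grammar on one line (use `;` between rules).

Start -> X1 X1 | X Y1 | X1 Y2; X -> u | X2 Start; X1 -> u; X2 -> v; Y1 -> Start X; Y2 -> X2 Y3; Y3 -> X2 Start

Introduce a nonterminal for each terminal appearing in a rule of length ≥ 2: X1 → u, X2 → v.
Binarize each right-hand side of length ≥ 3 by chaining fresh nonterminals (Y1, Y2, …): affected rules were Start → X Start X; Start → X1 X2 X2 Start.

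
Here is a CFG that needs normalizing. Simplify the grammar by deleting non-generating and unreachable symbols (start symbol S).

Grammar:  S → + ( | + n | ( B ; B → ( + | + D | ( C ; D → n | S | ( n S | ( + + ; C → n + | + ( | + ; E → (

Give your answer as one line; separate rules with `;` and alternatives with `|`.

Generating nonterminals: {B, C, D, E, S}.
Reachable from S after that: {B, C, D, S}.
Removed useless symbols: {E} and every production mentioning them.

S → + ( | + n | ( B; B → ( + | + D | ( C; D → n | S | ( n S | ( + +; C → n + | + ( | +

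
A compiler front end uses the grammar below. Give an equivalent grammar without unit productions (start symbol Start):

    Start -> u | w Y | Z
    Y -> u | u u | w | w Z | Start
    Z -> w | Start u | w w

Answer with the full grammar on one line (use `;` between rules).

Unit pairs: Start ⇒* {Z}; Y ⇒* {Start, Z}.
For every A with A ⇒* B via unit rules, add B's non-unit alternatives to A; then delete every rule of the form X → Y.

Start -> w | Start u | w w | u | w Y; Y -> w | Start u | w w | u | w Y | u u | w Z; Z -> w | Start u | w w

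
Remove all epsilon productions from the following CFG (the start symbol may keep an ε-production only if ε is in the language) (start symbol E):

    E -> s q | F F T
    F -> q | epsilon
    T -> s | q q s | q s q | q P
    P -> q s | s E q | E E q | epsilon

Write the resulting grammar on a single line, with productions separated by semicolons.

E -> s q | F F T | F T | T; F -> q; T -> s | q q s | q s q | q P | q; P -> q s | s E q | E E q

Nullable nonterminals: {F, P}.
ε ∉ L(G), so no ε-production is kept.
For each production, add variants omitting each subset of nullable occurrences: E → F F T gives F F T | F T | T. T → q P gives q P | q.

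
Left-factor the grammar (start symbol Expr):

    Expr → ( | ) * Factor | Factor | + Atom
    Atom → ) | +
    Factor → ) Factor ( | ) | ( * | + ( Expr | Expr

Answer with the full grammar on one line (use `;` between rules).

Expr → ( | ) * Factor | Factor | + Atom; Atom → ) | +; Factor → ( * | + ( Expr | Expr | ) Factor1; Factor1 → Factor ( | ε

Factor has alternatives sharing prefix ')': factor to Factor → ) Factor1 with Factor1 → Factor ( | ε.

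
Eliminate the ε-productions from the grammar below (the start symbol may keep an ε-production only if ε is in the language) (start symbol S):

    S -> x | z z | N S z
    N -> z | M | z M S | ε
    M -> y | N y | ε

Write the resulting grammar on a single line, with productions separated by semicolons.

S -> x | z z | N S z | S z; N -> z | M | z M S | z S; M -> y | N y

Nullable set = {M, N}.
ε ∉ L(G), so no ε-production is kept.
Add the nullable-subset variants: S → N S z gives N S z | S z. N → z M S gives z M S | z S.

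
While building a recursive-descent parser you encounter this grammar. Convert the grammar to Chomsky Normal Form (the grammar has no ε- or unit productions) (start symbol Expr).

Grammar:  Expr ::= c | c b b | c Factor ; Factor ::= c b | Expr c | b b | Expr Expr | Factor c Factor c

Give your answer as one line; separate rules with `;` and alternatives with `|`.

Introduce a nonterminal for each terminal appearing in a rule of length ≥ 2: X1 → c, X2 → b.
Binarize each right-hand side of length ≥ 3 by chaining fresh nonterminals (Y1, Y2, …): affected rules were Expr → X1 X2 X2; Factor → Factor X1 Factor X1.

Expr ::= c | X1 Y1 | X1 Factor; Factor ::= X1 X2 | Expr X1 | X2 X2 | Expr Expr | Factor Y2; X1 ::= c; X2 ::= b; Y1 ::= X2 X2; Y2 ::= X1 Y3; Y3 ::= Factor X1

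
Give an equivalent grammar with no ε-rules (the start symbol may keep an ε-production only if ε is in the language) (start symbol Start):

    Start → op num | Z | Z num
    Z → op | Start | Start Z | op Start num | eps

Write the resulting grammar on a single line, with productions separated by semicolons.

Start → op num | Z | Z num | num | eps; Z → op | Start | Start Z | op Start num | op num

Nullable nonterminals: {Start, Z}.
ε ∈ L(G) since Start is nullable, so keep Start → ε.
Add the nullable-subset variants: Start → Z num gives Z num | num. Z → op Start num gives op Start num | op num.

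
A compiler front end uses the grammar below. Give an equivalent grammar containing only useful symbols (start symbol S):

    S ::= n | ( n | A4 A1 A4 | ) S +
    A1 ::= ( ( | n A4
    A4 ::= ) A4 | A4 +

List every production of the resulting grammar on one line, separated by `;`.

Generating nonterminals: {A1, S}.
Reachable from S after that: {S}.
Removed useless symbols: {A1, A4} and every production mentioning them.

S ::= n | ( n | ) S +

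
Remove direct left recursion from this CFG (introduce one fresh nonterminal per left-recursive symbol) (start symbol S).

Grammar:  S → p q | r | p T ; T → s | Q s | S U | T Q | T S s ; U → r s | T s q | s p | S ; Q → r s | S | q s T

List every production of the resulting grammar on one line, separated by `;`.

S → p q | r | p T; T → s T' | Q s T' | S U T'; U → r s | T s q | s p | S; Q → r s | S | q s T; T' → Q T' | S s T' | eps

T is directly left-recursive.
For T: α = {Q, S s}, β = {s, Q s, S U}. Rewrite as T → β T' and T' → α T' | ε.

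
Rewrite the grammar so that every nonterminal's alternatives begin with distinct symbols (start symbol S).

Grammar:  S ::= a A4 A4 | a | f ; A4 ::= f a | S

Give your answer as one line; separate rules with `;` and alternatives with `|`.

S ::= f | a S'; A4 ::= f a | S; S' ::= A4 A4 | ε

S has alternatives sharing prefix 'a': factor to S → a S' with S' → A4 A4 | ε.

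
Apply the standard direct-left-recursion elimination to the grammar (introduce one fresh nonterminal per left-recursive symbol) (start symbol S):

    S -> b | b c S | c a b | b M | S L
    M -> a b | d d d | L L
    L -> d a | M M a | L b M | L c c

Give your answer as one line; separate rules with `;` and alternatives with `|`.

S -> b S' | b c S S' | c a b S' | b M S'; M -> a b | d d d | L L; L -> d a L' | M M a L'; S' -> L S' | epsilon; L' -> b M L' | c c L' | epsilon

Directly left-recursive nonterminals: S, L.
For S: α = {L}, β = {b, b c S, c a b, b M}. Rewrite as S → β S' and S' → α S' | ε.
For L: α = {b M, c c}, β = {d a, M M a}. Rewrite as L → β L' and L' → α L' | ε.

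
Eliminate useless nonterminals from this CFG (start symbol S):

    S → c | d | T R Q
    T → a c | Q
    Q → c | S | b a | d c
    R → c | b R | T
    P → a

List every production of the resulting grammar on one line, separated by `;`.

S → c | d | T R Q; T → a c | Q; Q → c | S | b a | d c; R → c | b R | T

Generating nonterminals: {P, Q, R, S, T}.
Reachable from S after that: {Q, R, S, T}.
Removed useless symbols: {P} and every production mentioning them.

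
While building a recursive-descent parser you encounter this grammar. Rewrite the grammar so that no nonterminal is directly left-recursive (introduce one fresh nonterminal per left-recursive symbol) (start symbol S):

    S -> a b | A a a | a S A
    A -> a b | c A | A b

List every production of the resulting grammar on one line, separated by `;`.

A is directly left-recursive.
For A: α = {b}, β = {a b, c A}. Rewrite as A → β A' and A' → α A' | ε.

S -> a b | A a a | a S A; A -> a b A' | c A A'; A' -> b A' | ε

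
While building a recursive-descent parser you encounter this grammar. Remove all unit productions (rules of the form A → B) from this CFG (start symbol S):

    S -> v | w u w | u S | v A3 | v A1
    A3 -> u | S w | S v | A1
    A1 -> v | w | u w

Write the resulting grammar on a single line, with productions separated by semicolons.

S -> v | w u w | u S | v A3 | v A1; A3 -> v | w | u w | u | S w | S v; A1 -> v | w | u w

Unit pairs: A3 ⇒* {A1}.
Replace each nonterminal's rules with the union of the non-unit rules of every nonterminal it unit-derives.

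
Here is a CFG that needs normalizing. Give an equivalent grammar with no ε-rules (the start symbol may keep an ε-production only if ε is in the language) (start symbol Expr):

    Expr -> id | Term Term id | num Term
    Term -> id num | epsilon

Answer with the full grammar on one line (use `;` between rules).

Expr -> id | Term Term id | Term id | num Term | num; Term -> id num

Nullable set = {Term}.
ε ∉ L(G), so no ε-production is kept.
Expand every rule over subsets of its nullable positions: Expr → Term Term id gives Term Term id | Term id. Expr → num Term gives num Term | num.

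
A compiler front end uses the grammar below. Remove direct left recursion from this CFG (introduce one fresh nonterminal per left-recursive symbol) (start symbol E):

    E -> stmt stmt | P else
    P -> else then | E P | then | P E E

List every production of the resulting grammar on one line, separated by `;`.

E -> stmt stmt | P else; P -> else then P' | E P P' | then P'; P' -> E E P' | ε

Left recursion appears on P.
For P: α = {E E}, β = {else then, E P, then}. Rewrite as P → β P' and P' → α P' | ε.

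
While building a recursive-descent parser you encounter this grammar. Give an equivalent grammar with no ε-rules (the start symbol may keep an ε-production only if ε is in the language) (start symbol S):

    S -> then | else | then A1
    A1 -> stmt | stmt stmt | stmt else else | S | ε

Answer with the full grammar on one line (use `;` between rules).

S -> then | else | then A1; A1 -> stmt | stmt stmt | stmt else else | S

Nullable nonterminals: {A1}.
ε ∉ L(G), so no ε-production is kept.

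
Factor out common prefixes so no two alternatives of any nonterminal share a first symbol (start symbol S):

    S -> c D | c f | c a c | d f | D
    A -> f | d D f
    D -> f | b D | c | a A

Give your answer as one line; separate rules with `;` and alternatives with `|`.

S -> d f | D | c S'; A -> f | d D f; D -> f | b D | c | a A; S' -> D | f | a c

S has alternatives sharing prefix 'c': factor to S → c S' with S' → D | f | a c.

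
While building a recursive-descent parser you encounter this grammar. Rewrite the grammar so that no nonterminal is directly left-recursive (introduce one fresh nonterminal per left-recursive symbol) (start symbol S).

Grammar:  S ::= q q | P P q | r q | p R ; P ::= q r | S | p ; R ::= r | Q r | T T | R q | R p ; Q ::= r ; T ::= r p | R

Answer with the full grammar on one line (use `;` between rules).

S ::= q q | P P q | r q | p R; P ::= q r | S | p; R ::= r R' | Q r R' | T T R'; Q ::= r; T ::= r p | R; R' ::= q R' | p R' | ε

R is directly left-recursive.
For R: α = {q, p}, β = {r, Q r, T T}. Rewrite as R → β R' and R' → α R' | ε.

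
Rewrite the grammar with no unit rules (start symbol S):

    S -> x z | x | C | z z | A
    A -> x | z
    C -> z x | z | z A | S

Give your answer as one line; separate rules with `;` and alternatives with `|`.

Unit pairs: C ⇒* {A, S}; S ⇒* {A, C}.
For every A with A ⇒* B via unit rules, add B's non-unit alternatives to A; then delete every rule of the form X → Y.

S -> z x | z | z A | x z | x | z z; A -> x | z; C -> z x | z | z A | x z | x | z z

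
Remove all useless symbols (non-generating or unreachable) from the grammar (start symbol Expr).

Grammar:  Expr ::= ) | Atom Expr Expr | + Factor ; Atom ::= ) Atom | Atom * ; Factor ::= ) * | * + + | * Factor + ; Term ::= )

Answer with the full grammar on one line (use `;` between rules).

Generating nonterminals: {Expr, Factor, Term}.
Reachable from Expr after that: {Expr, Factor}.
Removed useless symbols: {Atom, Term} and every production mentioning them.

Expr ::= ) | + Factor; Factor ::= ) * | * + + | * Factor +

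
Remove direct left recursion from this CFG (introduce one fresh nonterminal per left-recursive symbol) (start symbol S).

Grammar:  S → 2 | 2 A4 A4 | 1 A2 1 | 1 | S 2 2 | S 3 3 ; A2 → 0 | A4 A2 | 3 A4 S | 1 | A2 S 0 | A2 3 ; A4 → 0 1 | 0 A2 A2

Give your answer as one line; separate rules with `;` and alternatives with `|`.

S → 2 S' | 2 A4 A4 S' | 1 A2 1 S' | 1 S'; A2 → 0 A2' | A4 A2 A2' | 3 A4 S A2' | 1 A2'; A4 → 0 1 | 0 A2 A2; S' → 2 2 S' | 3 3 S' | ε; A2' → S 0 A2' | 3 A2' | ε

Left recursion appears on S, A2.
For S: α = {2 2, 3 3}, β = {2, 2 A4 A4, 1 A2 1, 1}. Rewrite as S → β S' and S' → α S' | ε.
For A2: α = {S 0, 3}, β = {0, A4 A2, 3 A4 S, 1}. Rewrite as A2 → β A2' and A2' → α A2' | ε.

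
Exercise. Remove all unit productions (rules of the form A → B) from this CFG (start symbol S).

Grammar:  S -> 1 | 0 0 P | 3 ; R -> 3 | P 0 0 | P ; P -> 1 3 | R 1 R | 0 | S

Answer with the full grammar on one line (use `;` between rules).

Unit pairs: P ⇒* {S}; R ⇒* {P, S}.
Replace each nonterminal's rules with the union of the non-unit rules of every nonterminal it unit-derives.

S -> 1 | 0 0 P | 3; R -> 1 | 0 0 P | 3 | 1 3 | R 1 R | 0 | P 0 0; P -> 1 | 0 0 P | 3 | 1 3 | R 1 R | 0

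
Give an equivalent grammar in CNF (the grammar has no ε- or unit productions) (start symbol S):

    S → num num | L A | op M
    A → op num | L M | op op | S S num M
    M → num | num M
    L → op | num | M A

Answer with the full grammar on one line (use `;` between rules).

Introduce a nonterminal for each terminal appearing in a rule of length ≥ 2: X1 → num, X2 → op.
Binarize each right-hand side of length ≥ 3 by chaining fresh nonterminals (Y1, Y2, …): affected rules were A → S S X1 M.

S → X1 X1 | L A | X2 M; A → X2 X1 | L M | X2 X2 | S Y1; M → num | X1 M; L → op | num | M A; X1 → num; X2 → op; Y1 → S Y2; Y2 → X1 M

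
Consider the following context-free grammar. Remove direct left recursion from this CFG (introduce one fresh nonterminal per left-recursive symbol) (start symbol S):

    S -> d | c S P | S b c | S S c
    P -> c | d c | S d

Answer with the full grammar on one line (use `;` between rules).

S is directly left-recursive.
For S: α = {b c, S c}, β = {d, c S P}. Rewrite as S → β S' and S' → α S' | ε.

S -> d S' | c S P S'; P -> c | d c | S d; S' -> b c S' | S c S' | ε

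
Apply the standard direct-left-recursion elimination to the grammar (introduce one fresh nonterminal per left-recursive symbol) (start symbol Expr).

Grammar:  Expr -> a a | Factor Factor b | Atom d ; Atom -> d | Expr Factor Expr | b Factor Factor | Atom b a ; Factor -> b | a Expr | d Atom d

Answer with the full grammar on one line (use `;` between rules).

Atom is directly left-recursive.
For Atom: α = {b a}, β = {d, Expr Factor Expr, b Factor Factor}. Rewrite as Atom → β Atom1 and Atom1 → α Atom1 | ε.

Expr -> a a | Factor Factor b | Atom d; Atom -> d Atom1 | Expr Factor Expr Atom1 | b Factor Factor Atom1; Factor -> b | a Expr | d Atom d; Atom1 -> b a Atom1 | ε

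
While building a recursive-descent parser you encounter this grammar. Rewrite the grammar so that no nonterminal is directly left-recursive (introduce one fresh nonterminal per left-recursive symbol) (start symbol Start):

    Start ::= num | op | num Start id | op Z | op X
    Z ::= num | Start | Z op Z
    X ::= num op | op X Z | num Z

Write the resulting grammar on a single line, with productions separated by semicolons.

Start ::= num | op | num Start id | op Z | op X; Z ::= num Z1 | Start Z1; X ::= num op | op X Z | num Z; Z1 ::= op Z Z1 | eps

Directly left-recursive nonterminal: Z.
For Z: α = {op Z}, β = {num, Start}. Rewrite as Z → β Z1 and Z1 → α Z1 | ε.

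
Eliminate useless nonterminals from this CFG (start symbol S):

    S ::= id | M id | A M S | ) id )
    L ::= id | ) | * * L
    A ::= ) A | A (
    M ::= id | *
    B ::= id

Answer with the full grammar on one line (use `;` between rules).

S ::= id | M id | ) id ); M ::= id | *

Generating nonterminals: {B, L, M, S}.
Reachable from S after that: {M, S}.
Removed useless symbols: {A, B, L} and every production mentioning them.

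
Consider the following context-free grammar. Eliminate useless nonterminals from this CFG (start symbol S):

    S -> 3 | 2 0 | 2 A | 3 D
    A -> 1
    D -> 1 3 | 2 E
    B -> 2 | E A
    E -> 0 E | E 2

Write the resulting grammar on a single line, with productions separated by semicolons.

Generating nonterminals: {A, B, D, S}.
Reachable from S after that: {A, D, S}.
Removed useless symbols: {B, E} and every production mentioning them.

S -> 3 | 2 0 | 2 A | 3 D; A -> 1; D -> 1 3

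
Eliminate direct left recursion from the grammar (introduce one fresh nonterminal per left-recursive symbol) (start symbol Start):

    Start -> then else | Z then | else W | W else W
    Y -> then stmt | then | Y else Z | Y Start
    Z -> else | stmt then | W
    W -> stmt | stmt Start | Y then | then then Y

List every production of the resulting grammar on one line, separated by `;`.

Start -> then else | Z then | else W | W else W; Y -> then stmt Y1 | then Y1; Z -> else | stmt then | W; W -> stmt | stmt Start | Y then | then then Y; Y1 -> else Z Y1 | Start Y1 | epsilon

Y is directly left-recursive.
For Y: α = {else Z, Start}, β = {then stmt, then}. Rewrite as Y → β Y1 and Y1 → α Y1 | ε.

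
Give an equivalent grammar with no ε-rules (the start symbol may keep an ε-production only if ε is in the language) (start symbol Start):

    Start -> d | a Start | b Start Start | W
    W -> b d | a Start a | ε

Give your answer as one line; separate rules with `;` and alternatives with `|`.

The nullable symbols are {Start, W}.
ε ∈ L(G) since Start is nullable, so keep Start → ε.
Expand every rule over subsets of its nullable positions: Start → a Start gives a Start | a. Start → b Start Start gives b Start Start | b Start | b. W → a Start a gives a Start a | a a.

Start -> d | a Start | a | b Start Start | b Start | b | W | ε; W -> b d | a Start a | a a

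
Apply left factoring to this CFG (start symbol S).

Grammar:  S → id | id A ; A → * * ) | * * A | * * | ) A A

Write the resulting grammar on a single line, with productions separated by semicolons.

S → id S'; A → ) A A | * * A'; S' → ε | A; A' → ) | A | ε

S has alternatives sharing prefix 'id': factor to S → id S' with S' → ε | A.
A has alternatives sharing prefix '* *': factor to A → * * A' with A' → ) | A | ε.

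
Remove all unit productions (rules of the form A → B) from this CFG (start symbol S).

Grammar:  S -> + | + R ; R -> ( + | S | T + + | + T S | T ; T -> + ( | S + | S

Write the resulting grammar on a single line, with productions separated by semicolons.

S -> + | + R; R -> + | + R | ( + | T + + | + T S | + ( | S +; T -> + | + R | + ( | S +

Unit pairs: R ⇒* {S, T}; T ⇒* {S}.
For every A with A ⇒* B via unit rules, add B's non-unit alternatives to A; then delete every rule of the form X → Y.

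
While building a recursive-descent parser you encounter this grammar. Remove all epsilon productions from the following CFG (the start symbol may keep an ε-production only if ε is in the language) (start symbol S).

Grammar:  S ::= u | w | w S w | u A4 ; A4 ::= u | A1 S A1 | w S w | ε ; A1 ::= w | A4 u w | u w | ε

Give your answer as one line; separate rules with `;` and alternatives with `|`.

Nullable set = {A1, A4}.
ε ∉ L(G), so no ε-production is kept.
Add the nullable-subset variants: A4 → A1 S A1 gives A1 S A1 | A1 S | S A1 | S. A1 → A4 u w gives A4 u w | u w.

S ::= u | w | w S w | u A4; A4 ::= u | A1 S A1 | A1 S | S A1 | S | w S w; A1 ::= w | A4 u w | u w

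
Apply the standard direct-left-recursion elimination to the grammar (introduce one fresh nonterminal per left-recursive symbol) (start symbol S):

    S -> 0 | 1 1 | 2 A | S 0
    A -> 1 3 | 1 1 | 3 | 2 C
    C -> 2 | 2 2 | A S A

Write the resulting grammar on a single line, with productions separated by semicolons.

S -> 0 S' | 1 1 S' | 2 A S'; A -> 1 3 | 1 1 | 3 | 2 C; C -> 2 | 2 2 | A S A; S' -> 0 S' | ε

Left recursion appears on S.
For S: α = {0}, β = {0, 1 1, 2 A}. Rewrite as S → β S' and S' → α S' | ε.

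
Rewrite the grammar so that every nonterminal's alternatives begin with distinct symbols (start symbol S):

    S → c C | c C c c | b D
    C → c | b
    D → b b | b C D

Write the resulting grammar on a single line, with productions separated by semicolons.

S has alternatives sharing prefix 'c C': factor to S → c C S' with S' → ε | c c.
D has alternatives sharing prefix 'b': factor to D → b D' with D' → b | C D.

S → b D | c C S'; C → c | b; D → b D'; S' → ε | c c; D' → b | C D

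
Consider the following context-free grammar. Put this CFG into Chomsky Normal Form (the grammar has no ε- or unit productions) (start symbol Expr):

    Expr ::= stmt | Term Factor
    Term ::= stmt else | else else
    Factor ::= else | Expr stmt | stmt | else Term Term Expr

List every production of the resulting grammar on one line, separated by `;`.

Expr ::= stmt | Term Factor; Term ::= X1 X2 | X2 X2; Factor ::= else | Expr X1 | stmt | X2 Y1; X1 ::= stmt; X2 ::= else; Y1 ::= Term Y2; Y2 ::= Term Expr

Introduce a nonterminal for each terminal appearing in a rule of length ≥ 2: X1 → stmt, X2 → else.
Binarize each right-hand side of length ≥ 3 by chaining fresh nonterminals (Y1, Y2, …): affected rules were Factor → X2 Term Term Expr.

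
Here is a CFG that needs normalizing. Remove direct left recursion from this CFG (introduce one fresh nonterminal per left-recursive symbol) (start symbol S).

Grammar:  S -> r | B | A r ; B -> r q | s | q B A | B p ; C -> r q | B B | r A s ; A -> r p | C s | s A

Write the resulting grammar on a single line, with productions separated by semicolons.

Directly left-recursive nonterminal: B.
For B: α = {p}, β = {r q, s, q B A}. Rewrite as B → β B' and B' → α B' | ε.

S -> r | B | A r; B -> r q B' | s B' | q B A B'; C -> r q | B B | r A s; A -> r p | C s | s A; B' -> p B' | ε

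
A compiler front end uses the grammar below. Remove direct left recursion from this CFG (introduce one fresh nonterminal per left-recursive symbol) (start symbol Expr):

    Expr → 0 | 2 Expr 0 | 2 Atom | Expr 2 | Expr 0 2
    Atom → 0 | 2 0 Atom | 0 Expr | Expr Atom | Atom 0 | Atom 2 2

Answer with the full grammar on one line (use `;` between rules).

Expr → 0 Expr1 | 2 Expr 0 Expr1 | 2 Atom Expr1; Atom → 0 Atom1 | 2 0 Atom Atom1 | 0 Expr Atom1 | Expr Atom Atom1; Expr1 → 2 Expr1 | 0 2 Expr1 | epsilon; Atom1 → 0 Atom1 | 2 2 Atom1 | epsilon

Directly left-recursive nonterminals: Expr, Atom.
For Expr: α = {2, 0 2}, β = {0, 2 Expr 0, 2 Atom}. Rewrite as Expr → β Expr1 and Expr1 → α Expr1 | ε.
For Atom: α = {0, 2 2}, β = {0, 2 0 Atom, 0 Expr, Expr Atom}. Rewrite as Atom → β Atom1 and Atom1 → α Atom1 | ε.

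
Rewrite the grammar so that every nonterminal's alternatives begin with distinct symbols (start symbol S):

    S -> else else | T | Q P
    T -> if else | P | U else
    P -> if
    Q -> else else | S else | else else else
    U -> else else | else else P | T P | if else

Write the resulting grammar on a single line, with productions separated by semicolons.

Q has alternatives sharing prefix 'else else': factor to Q → else else Q' with Q' → ε | else.
U has alternatives sharing prefix 'else else': factor to U → else else U' with U' → ε | P.

S -> else else | T | Q P; T -> if else | P | U else; P -> if; Q -> S else | else else Q'; U -> T P | if else | else else U'; Q' -> ε | else; U' -> ε | P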